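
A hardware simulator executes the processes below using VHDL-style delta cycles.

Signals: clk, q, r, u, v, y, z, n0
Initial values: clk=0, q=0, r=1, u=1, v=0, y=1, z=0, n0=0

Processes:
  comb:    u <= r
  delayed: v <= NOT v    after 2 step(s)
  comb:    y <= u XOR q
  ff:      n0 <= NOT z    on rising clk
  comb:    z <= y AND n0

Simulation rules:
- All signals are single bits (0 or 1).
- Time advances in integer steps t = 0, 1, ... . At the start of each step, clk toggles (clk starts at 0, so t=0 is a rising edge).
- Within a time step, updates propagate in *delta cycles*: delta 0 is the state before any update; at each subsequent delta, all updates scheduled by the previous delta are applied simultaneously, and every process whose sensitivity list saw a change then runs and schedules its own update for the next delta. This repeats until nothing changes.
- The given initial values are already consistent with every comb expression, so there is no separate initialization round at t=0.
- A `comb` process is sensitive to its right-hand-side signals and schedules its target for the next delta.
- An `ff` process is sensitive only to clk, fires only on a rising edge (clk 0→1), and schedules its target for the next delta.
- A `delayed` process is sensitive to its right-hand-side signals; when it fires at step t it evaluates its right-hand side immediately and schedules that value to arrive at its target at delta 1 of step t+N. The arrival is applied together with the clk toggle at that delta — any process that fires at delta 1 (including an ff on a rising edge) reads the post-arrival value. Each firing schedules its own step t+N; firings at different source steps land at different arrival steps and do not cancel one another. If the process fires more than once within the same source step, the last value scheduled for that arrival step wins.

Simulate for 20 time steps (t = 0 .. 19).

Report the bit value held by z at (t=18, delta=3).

t=0 Δ0: y=1 n0=0 z=0 u=1 q=0 r=1 clk=0 v=0
  Δ1: clk:0→1
  Δ2: n0:0→1
  Δ3: z:0→1
  (3Δ to stable)
t=1 Δ0: y=1 n0=1 z=1 u=1 q=0 r=1 clk=1 v=0
  Δ1: clk:1→0
  (1Δ to stable)
t=2 Δ0: y=1 n0=1 z=1 u=1 q=0 r=1 clk=0 v=0
  Δ1: clk:0→1
  Δ2: n0:1→0
  Δ3: z:1→0
  (3Δ to stable)
t=3 Δ0: y=1 n0=0 z=0 u=1 q=0 r=1 clk=1 v=0
  Δ1: clk:1→0
  (1Δ to stable)
t=4 Δ0: y=1 n0=0 z=0 u=1 q=0 r=1 clk=0 v=0
  Δ1: clk:0→1
  Δ2: n0:0→1
  Δ3: z:0→1
  (3Δ to stable)
t=5 Δ0: y=1 n0=1 z=1 u=1 q=0 r=1 clk=1 v=0
  Δ1: clk:1→0
  (1Δ to stable)
t=6 Δ0: y=1 n0=1 z=1 u=1 q=0 r=1 clk=0 v=0
  Δ1: clk:0→1
  Δ2: n0:1→0
  Δ3: z:1→0
  (3Δ to stable)
t=7 Δ0: y=1 n0=0 z=0 u=1 q=0 r=1 clk=1 v=0
  Δ1: clk:1→0
  (1Δ to stable)
t=8 Δ0: y=1 n0=0 z=0 u=1 q=0 r=1 clk=0 v=0
  Δ1: clk:0→1
  Δ2: n0:0→1
  Δ3: z:0→1
  (3Δ to stable)
t=9 Δ0: y=1 n0=1 z=1 u=1 q=0 r=1 clk=1 v=0
  Δ1: clk:1→0
  (1Δ to stable)
t=10 Δ0: y=1 n0=1 z=1 u=1 q=0 r=1 clk=0 v=0
  Δ1: clk:0→1
  Δ2: n0:1→0
  Δ3: z:1→0
  (3Δ to stable)
t=11 Δ0: y=1 n0=0 z=0 u=1 q=0 r=1 clk=1 v=0
  Δ1: clk:1→0
  (1Δ to stable)
t=12 Δ0: y=1 n0=0 z=0 u=1 q=0 r=1 clk=0 v=0
  Δ1: clk:0→1
  Δ2: n0:0→1
  Δ3: z:0→1
  (3Δ to stable)
t=13 Δ0: y=1 n0=1 z=1 u=1 q=0 r=1 clk=1 v=0
  Δ1: clk:1→0
  (1Δ to stable)
t=14 Δ0: y=1 n0=1 z=1 u=1 q=0 r=1 clk=0 v=0
  Δ1: clk:0→1
  Δ2: n0:1→0
  Δ3: z:1→0
  (3Δ to stable)
t=15 Δ0: y=1 n0=0 z=0 u=1 q=0 r=1 clk=1 v=0
  Δ1: clk:1→0
  (1Δ to stable)
t=16 Δ0: y=1 n0=0 z=0 u=1 q=0 r=1 clk=0 v=0
  Δ1: clk:0→1
  Δ2: n0:0→1
  Δ3: z:0→1
  (3Δ to stable)
t=17 Δ0: y=1 n0=1 z=1 u=1 q=0 r=1 clk=1 v=0
  Δ1: clk:1→0
  (1Δ to stable)
t=18 Δ0: y=1 n0=1 z=1 u=1 q=0 r=1 clk=0 v=0
  Δ1: clk:0→1
  Δ2: n0:1→0
  Δ3: z:1→0
  (3Δ to stable)
t=19 Δ0: y=1 n0=0 z=0 u=1 q=0 r=1 clk=1 v=0
  Δ1: clk:1→0
  (1Δ to stable)

0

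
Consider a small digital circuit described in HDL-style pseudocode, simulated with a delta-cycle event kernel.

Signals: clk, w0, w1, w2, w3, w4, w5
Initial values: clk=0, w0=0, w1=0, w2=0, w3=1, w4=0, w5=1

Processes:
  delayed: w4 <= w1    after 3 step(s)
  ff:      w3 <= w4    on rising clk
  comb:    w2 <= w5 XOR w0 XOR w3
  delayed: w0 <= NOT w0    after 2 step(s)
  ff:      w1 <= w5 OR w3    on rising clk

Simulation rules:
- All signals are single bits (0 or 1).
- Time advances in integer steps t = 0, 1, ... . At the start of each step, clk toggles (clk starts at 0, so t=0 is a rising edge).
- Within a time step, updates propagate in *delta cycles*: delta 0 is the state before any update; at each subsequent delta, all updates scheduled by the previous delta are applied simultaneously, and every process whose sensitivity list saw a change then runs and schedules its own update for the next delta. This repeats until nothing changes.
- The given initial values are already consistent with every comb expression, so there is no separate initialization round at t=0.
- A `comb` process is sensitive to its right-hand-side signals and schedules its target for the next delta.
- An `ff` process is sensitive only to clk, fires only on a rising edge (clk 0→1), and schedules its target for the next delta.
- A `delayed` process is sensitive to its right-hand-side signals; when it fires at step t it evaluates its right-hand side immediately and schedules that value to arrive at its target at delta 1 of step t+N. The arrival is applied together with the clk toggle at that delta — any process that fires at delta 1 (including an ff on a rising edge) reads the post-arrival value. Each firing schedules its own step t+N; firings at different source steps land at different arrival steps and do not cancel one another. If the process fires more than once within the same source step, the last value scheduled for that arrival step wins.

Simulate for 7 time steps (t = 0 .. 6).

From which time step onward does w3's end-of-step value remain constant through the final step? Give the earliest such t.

[bits: w1,w5,w4,w0,w2,w3,clk]
t=0: Δ0=0100010 Δ1=0100011 Δ2=1100001 Δ3=1100101 | 3Δ
t=1: Δ0=1100101 Δ1=1100100 | 1Δ
t=2: Δ0=1100100 Δ1=1100101 | 1Δ
t=3: Δ0=1100101 Δ1=1110100 | 1Δ
t=4: Δ0=1110100 Δ1=1110101 Δ2=1110111 Δ3=1110011 | 3Δ
t=5: Δ0=1110011 Δ1=1110010 | 1Δ
t=6: Δ0=1110010 Δ1=1110011 | 1Δ

4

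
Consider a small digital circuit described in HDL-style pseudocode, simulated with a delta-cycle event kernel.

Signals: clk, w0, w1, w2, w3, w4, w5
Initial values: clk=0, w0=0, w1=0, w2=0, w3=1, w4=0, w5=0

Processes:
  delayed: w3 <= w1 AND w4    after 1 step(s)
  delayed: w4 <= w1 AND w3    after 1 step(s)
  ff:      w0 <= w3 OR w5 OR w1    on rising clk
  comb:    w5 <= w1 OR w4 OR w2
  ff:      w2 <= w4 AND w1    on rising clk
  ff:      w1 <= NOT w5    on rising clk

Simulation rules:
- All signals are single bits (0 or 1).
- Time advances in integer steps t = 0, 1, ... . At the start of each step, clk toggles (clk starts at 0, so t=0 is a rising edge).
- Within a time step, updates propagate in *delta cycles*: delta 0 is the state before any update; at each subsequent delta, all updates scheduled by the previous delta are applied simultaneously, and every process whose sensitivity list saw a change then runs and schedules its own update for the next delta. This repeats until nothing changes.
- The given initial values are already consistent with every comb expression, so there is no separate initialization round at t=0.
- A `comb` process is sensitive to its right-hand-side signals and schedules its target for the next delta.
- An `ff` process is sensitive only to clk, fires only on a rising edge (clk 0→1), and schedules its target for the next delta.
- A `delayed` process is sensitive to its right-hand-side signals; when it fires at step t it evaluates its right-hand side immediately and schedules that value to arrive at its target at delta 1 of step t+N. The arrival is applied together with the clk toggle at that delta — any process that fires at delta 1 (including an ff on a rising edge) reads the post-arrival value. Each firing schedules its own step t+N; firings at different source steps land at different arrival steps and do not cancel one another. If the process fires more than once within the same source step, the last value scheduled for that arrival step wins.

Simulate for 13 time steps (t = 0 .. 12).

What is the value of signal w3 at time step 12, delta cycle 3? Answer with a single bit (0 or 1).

t=0 Δ0: w2=0 w1=0 w4=0 clk=0 w0=0 w3=1 w5=0
  Δ1: clk:0→1
  Δ2: w1:0→1, w0:0→1
  Δ3: w5:0→1
  (3Δ to stable)
t=1 Δ0: w2=0 w1=1 w4=0 clk=1 w0=1 w3=1 w5=1
  Δ1: w4:0→1, clk:1→0, w3:1→0
  (1Δ to stable)
t=2 Δ0: w2=0 w1=1 w4=1 clk=0 w0=1 w3=0 w5=1
  Δ1: w4:1→0, clk:0→1, w3:0→1
  Δ2: w1:1→0
  Δ3: w5:1→0
  (3Δ to stable)
t=3 Δ0: w2=0 w1=0 w4=0 clk=1 w0=1 w3=1 w5=0
  Δ1: clk:1→0, w3:1→0
  (1Δ to stable)
t=4 Δ0: w2=0 w1=0 w4=0 clk=0 w0=1 w3=0 w5=0
  Δ1: clk:0→1
  Δ2: w1:0→1, w0:1→0
  Δ3: w5:0→1
  (3Δ to stable)
t=5 Δ0: w2=0 w1=1 w4=0 clk=1 w0=0 w3=0 w5=1
  Δ1: clk:1→0
  (1Δ to stable)
t=6 Δ0: w2=0 w1=1 w4=0 clk=0 w0=0 w3=0 w5=1
  Δ1: clk:0→1
  Δ2: w1:1→0, w0:0→1
  Δ3: w5:1→0
  (3Δ to stable)
t=7 Δ0: w2=0 w1=0 w4=0 clk=1 w0=1 w3=0 w5=0
  Δ1: clk:1→0
  (1Δ to stable)
t=8 Δ0: w2=0 w1=0 w4=0 clk=0 w0=1 w3=0 w5=0
  Δ1: clk:0→1
  Δ2: w1:0→1, w0:1→0
  Δ3: w5:0→1
  (3Δ to stable)
t=9 Δ0: w2=0 w1=1 w4=0 clk=1 w0=0 w3=0 w5=1
  Δ1: clk:1→0
  (1Δ to stable)
t=10 Δ0: w2=0 w1=1 w4=0 clk=0 w0=0 w3=0 w5=1
  Δ1: clk:0→1
  Δ2: w1:1→0, w0:0→1
  Δ3: w5:1→0
  (3Δ to stable)
t=11 Δ0: w2=0 w1=0 w4=0 clk=1 w0=1 w3=0 w5=0
  Δ1: clk:1→0
  (1Δ to stable)
t=12 Δ0: w2=0 w1=0 w4=0 clk=0 w0=1 w3=0 w5=0
  Δ1: clk:0→1
  Δ2: w1:0→1, w0:1→0
  Δ3: w5:0→1
  (3Δ to stable)

0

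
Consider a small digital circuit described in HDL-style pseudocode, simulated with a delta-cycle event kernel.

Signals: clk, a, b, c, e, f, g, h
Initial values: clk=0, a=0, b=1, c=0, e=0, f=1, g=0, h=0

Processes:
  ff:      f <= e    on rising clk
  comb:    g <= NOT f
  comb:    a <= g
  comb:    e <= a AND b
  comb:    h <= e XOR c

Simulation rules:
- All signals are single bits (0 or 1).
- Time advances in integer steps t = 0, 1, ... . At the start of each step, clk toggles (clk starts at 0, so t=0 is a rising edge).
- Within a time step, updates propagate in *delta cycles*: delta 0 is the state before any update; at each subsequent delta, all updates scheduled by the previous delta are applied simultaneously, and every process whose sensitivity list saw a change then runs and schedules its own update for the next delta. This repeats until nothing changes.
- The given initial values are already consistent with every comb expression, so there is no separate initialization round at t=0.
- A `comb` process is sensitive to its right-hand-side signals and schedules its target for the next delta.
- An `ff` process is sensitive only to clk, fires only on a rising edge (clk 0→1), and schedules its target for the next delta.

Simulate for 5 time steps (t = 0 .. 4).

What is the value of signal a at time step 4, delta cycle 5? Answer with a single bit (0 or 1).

1

[bits: b,a,g,e,f,clk,h,c]
t=0: Δ0=10001000 Δ1=10001100 Δ2=10000100 Δ3=10100100 Δ4=11100100 Δ5=11110100 Δ6=11110110 | 6Δ
t=1: Δ0=11110110 Δ1=11110010 | 1Δ
t=2: Δ0=11110010 Δ1=11110110 Δ2=11111110 Δ3=11011110 Δ4=10011110 Δ5=10001110 Δ6=10001100 | 6Δ
t=3: Δ0=10001100 Δ1=10001000 | 1Δ
t=4: Δ0=10001000 Δ1=10001100 Δ2=10000100 Δ3=10100100 Δ4=11100100 Δ5=11110100 Δ6=11110110 | 6Δ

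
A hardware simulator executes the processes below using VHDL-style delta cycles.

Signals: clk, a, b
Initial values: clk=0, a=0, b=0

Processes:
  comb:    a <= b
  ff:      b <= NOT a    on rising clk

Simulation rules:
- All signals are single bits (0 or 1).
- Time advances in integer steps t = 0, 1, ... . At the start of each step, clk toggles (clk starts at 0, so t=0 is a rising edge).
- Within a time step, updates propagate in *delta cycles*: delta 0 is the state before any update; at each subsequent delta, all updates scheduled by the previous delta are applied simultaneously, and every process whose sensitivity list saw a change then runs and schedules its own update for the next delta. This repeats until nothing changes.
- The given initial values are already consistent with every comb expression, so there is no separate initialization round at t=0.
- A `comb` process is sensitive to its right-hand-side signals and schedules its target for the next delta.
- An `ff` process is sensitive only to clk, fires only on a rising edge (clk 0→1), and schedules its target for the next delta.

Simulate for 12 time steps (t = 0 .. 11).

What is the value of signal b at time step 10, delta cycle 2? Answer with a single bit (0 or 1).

t0.Δ0 a=0 clk=0 b=0
t0.Δ1 a=0 clk=1 b=0
t0.Δ2 a=0 clk=1 b=1
t0.Δ3 a=1 clk=1 b=1
t1.Δ0 a=1 clk=1 b=1
t1.Δ1 a=1 clk=0 b=1
t2.Δ0 a=1 clk=0 b=1
t2.Δ1 a=1 clk=1 b=1
t2.Δ2 a=1 clk=1 b=0
t2.Δ3 a=0 clk=1 b=0
t3.Δ0 a=0 clk=1 b=0
t3.Δ1 a=0 clk=0 b=0
t4.Δ0 a=0 clk=0 b=0
t4.Δ1 a=0 clk=1 b=0
t4.Δ2 a=0 clk=1 b=1
t4.Δ3 a=1 clk=1 b=1
t5.Δ0 a=1 clk=1 b=1
t5.Δ1 a=1 clk=0 b=1
t6.Δ0 a=1 clk=0 b=1
t6.Δ1 a=1 clk=1 b=1
t6.Δ2 a=1 clk=1 b=0
t6.Δ3 a=0 clk=1 b=0
t7.Δ0 a=0 clk=1 b=0
t7.Δ1 a=0 clk=0 b=0
t8.Δ0 a=0 clk=0 b=0
t8.Δ1 a=0 clk=1 b=0
t8.Δ2 a=0 clk=1 b=1
t8.Δ3 a=1 clk=1 b=1
t9.Δ0 a=1 clk=1 b=1
t9.Δ1 a=1 clk=0 b=1
t10.Δ0 a=1 clk=0 b=1
t10.Δ1 a=1 clk=1 b=1
t10.Δ2 a=1 clk=1 b=0
t10.Δ3 a=0 clk=1 b=0
t11.Δ0 a=0 clk=1 b=0
t11.Δ1 a=0 clk=0 b=0

0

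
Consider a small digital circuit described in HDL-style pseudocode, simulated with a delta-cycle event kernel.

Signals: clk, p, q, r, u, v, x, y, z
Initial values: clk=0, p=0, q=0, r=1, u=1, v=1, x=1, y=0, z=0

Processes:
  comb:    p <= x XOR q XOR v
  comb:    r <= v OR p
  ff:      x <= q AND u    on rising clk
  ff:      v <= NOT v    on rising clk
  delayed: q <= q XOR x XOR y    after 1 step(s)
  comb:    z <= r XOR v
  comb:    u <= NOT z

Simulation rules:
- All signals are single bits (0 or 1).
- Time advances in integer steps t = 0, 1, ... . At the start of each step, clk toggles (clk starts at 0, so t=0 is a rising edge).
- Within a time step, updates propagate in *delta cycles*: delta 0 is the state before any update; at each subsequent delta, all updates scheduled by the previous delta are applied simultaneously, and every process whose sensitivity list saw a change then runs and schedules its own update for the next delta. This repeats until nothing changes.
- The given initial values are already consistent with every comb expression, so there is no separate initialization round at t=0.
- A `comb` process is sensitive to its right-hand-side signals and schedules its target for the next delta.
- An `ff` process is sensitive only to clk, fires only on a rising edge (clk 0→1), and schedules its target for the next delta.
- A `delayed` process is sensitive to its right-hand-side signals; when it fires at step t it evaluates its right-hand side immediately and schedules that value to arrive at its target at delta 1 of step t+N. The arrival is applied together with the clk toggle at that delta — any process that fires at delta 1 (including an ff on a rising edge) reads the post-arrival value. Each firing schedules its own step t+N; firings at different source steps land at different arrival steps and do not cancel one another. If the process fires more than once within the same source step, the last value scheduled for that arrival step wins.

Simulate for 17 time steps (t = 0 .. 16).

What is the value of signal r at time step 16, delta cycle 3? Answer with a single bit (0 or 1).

1

t0.Δ0 p=0 r=1 x=1 q=0 v=1 z=0 y=0 clk=0 u=1
t0.Δ1 p=0 r=1 x=1 q=0 v=1 z=0 y=0 clk=1 u=1
t0.Δ2 p=0 r=1 x=0 q=0 v=0 z=0 y=0 clk=1 u=1
t0.Δ3 p=0 r=0 x=0 q=0 v=0 z=1 y=0 clk=1 u=1
t0.Δ4 p=0 r=0 x=0 q=0 v=0 z=0 y=0 clk=1 u=0
t0.Δ5 p=0 r=0 x=0 q=0 v=0 z=0 y=0 clk=1 u=1
t1.Δ0 p=0 r=0 x=0 q=0 v=0 z=0 y=0 clk=1 u=1
t1.Δ1 p=0 r=0 x=0 q=0 v=0 z=0 y=0 clk=0 u=1
t2.Δ0 p=0 r=0 x=0 q=0 v=0 z=0 y=0 clk=0 u=1
t2.Δ1 p=0 r=0 x=0 q=0 v=0 z=0 y=0 clk=1 u=1
t2.Δ2 p=0 r=0 x=0 q=0 v=1 z=0 y=0 clk=1 u=1
t2.Δ3 p=1 r=1 x=0 q=0 v=1 z=1 y=0 clk=1 u=1
t2.Δ4 p=1 r=1 x=0 q=0 v=1 z=0 y=0 clk=1 u=0
t2.Δ5 p=1 r=1 x=0 q=0 v=1 z=0 y=0 clk=1 u=1
t3.Δ0 p=1 r=1 x=0 q=0 v=1 z=0 y=0 clk=1 u=1
t3.Δ1 p=1 r=1 x=0 q=0 v=1 z=0 y=0 clk=0 u=1
t4.Δ0 p=1 r=1 x=0 q=0 v=1 z=0 y=0 clk=0 u=1
t4.Δ1 p=1 r=1 x=0 q=0 v=1 z=0 y=0 clk=1 u=1
t4.Δ2 p=1 r=1 x=0 q=0 v=0 z=0 y=0 clk=1 u=1
t4.Δ3 p=0 r=1 x=0 q=0 v=0 z=1 y=0 clk=1 u=1
t4.Δ4 p=0 r=0 x=0 q=0 v=0 z=1 y=0 clk=1 u=0
t4.Δ5 p=0 r=0 x=0 q=0 v=0 z=0 y=0 clk=1 u=0
t4.Δ6 p=0 r=0 x=0 q=0 v=0 z=0 y=0 clk=1 u=1
t5.Δ0 p=0 r=0 x=0 q=0 v=0 z=0 y=0 clk=1 u=1
t5.Δ1 p=0 r=0 x=0 q=0 v=0 z=0 y=0 clk=0 u=1
t6.Δ0 p=0 r=0 x=0 q=0 v=0 z=0 y=0 clk=0 u=1
t6.Δ1 p=0 r=0 x=0 q=0 v=0 z=0 y=0 clk=1 u=1
t6.Δ2 p=0 r=0 x=0 q=0 v=1 z=0 y=0 clk=1 u=1
t6.Δ3 p=1 r=1 x=0 q=0 v=1 z=1 y=0 clk=1 u=1
t6.Δ4 p=1 r=1 x=0 q=0 v=1 z=0 y=0 clk=1 u=0
t6.Δ5 p=1 r=1 x=0 q=0 v=1 z=0 y=0 clk=1 u=1
t7.Δ0 p=1 r=1 x=0 q=0 v=1 z=0 y=0 clk=1 u=1
t7.Δ1 p=1 r=1 x=0 q=0 v=1 z=0 y=0 clk=0 u=1
t8.Δ0 p=1 r=1 x=0 q=0 v=1 z=0 y=0 clk=0 u=1
t8.Δ1 p=1 r=1 x=0 q=0 v=1 z=0 y=0 clk=1 u=1
t8.Δ2 p=1 r=1 x=0 q=0 v=0 z=0 y=0 clk=1 u=1
t8.Δ3 p=0 r=1 x=0 q=0 v=0 z=1 y=0 clk=1 u=1
t8.Δ4 p=0 r=0 x=0 q=0 v=0 z=1 y=0 clk=1 u=0
t8.Δ5 p=0 r=0 x=0 q=0 v=0 z=0 y=0 clk=1 u=0
t8.Δ6 p=0 r=0 x=0 q=0 v=0 z=0 y=0 clk=1 u=1
t9.Δ0 p=0 r=0 x=0 q=0 v=0 z=0 y=0 clk=1 u=1
t9.Δ1 p=0 r=0 x=0 q=0 v=0 z=0 y=0 clk=0 u=1
t10.Δ0 p=0 r=0 x=0 q=0 v=0 z=0 y=0 clk=0 u=1
t10.Δ1 p=0 r=0 x=0 q=0 v=0 z=0 y=0 clk=1 u=1
t10.Δ2 p=0 r=0 x=0 q=0 v=1 z=0 y=0 clk=1 u=1
t10.Δ3 p=1 r=1 x=0 q=0 v=1 z=1 y=0 clk=1 u=1
t10.Δ4 p=1 r=1 x=0 q=0 v=1 z=0 y=0 clk=1 u=0
t10.Δ5 p=1 r=1 x=0 q=0 v=1 z=0 y=0 clk=1 u=1
t11.Δ0 p=1 r=1 x=0 q=0 v=1 z=0 y=0 clk=1 u=1
t11.Δ1 p=1 r=1 x=0 q=0 v=1 z=0 y=0 clk=0 u=1
t12.Δ0 p=1 r=1 x=0 q=0 v=1 z=0 y=0 clk=0 u=1
t12.Δ1 p=1 r=1 x=0 q=0 v=1 z=0 y=0 clk=1 u=1
t12.Δ2 p=1 r=1 x=0 q=0 v=0 z=0 y=0 clk=1 u=1
t12.Δ3 p=0 r=1 x=0 q=0 v=0 z=1 y=0 clk=1 u=1
t12.Δ4 p=0 r=0 x=0 q=0 v=0 z=1 y=0 clk=1 u=0
t12.Δ5 p=0 r=0 x=0 q=0 v=0 z=0 y=0 clk=1 u=0
t12.Δ6 p=0 r=0 x=0 q=0 v=0 z=0 y=0 clk=1 u=1
t13.Δ0 p=0 r=0 x=0 q=0 v=0 z=0 y=0 clk=1 u=1
t13.Δ1 p=0 r=0 x=0 q=0 v=0 z=0 y=0 clk=0 u=1
t14.Δ0 p=0 r=0 x=0 q=0 v=0 z=0 y=0 clk=0 u=1
t14.Δ1 p=0 r=0 x=0 q=0 v=0 z=0 y=0 clk=1 u=1
t14.Δ2 p=0 r=0 x=0 q=0 v=1 z=0 y=0 clk=1 u=1
t14.Δ3 p=1 r=1 x=0 q=0 v=1 z=1 y=0 clk=1 u=1
t14.Δ4 p=1 r=1 x=0 q=0 v=1 z=0 y=0 clk=1 u=0
t14.Δ5 p=1 r=1 x=0 q=0 v=1 z=0 y=0 clk=1 u=1
t15.Δ0 p=1 r=1 x=0 q=0 v=1 z=0 y=0 clk=1 u=1
t15.Δ1 p=1 r=1 x=0 q=0 v=1 z=0 y=0 clk=0 u=1
t16.Δ0 p=1 r=1 x=0 q=0 v=1 z=0 y=0 clk=0 u=1
t16.Δ1 p=1 r=1 x=0 q=0 v=1 z=0 y=0 clk=1 u=1
t16.Δ2 p=1 r=1 x=0 q=0 v=0 z=0 y=0 clk=1 u=1
t16.Δ3 p=0 r=1 x=0 q=0 v=0 z=1 y=0 clk=1 u=1
t16.Δ4 p=0 r=0 x=0 q=0 v=0 z=1 y=0 clk=1 u=0
t16.Δ5 p=0 r=0 x=0 q=0 v=0 z=0 y=0 clk=1 u=0
t16.Δ6 p=0 r=0 x=0 q=0 v=0 z=0 y=0 clk=1 u=1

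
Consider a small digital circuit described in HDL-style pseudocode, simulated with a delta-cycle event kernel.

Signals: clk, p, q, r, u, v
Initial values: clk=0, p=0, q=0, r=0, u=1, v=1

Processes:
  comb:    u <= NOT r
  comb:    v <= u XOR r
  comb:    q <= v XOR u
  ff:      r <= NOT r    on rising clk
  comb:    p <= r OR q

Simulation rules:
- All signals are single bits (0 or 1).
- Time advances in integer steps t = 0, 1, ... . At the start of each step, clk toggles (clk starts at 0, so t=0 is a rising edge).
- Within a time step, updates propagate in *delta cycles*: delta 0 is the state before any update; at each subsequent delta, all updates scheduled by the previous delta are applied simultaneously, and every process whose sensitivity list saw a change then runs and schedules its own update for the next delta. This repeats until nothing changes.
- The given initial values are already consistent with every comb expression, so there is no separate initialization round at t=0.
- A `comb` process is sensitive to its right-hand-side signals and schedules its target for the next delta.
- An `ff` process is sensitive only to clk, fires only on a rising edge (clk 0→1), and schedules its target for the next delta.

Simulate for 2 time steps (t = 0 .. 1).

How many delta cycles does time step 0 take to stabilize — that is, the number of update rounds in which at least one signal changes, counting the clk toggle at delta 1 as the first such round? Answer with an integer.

t=0 Δ0: p=0 clk=0 r=0 u=1 v=1 q=0
  Δ1: clk:0→1
  Δ2: r:0→1
  Δ3: p:0→1, u:1→0, v:1→0
  Δ4: v:0→1
  Δ5: q:0→1
  (5Δ to stable)
t=1 Δ0: p=1 clk=1 r=1 u=0 v=1 q=1
  Δ1: clk:1→0
  (1Δ to stable)

5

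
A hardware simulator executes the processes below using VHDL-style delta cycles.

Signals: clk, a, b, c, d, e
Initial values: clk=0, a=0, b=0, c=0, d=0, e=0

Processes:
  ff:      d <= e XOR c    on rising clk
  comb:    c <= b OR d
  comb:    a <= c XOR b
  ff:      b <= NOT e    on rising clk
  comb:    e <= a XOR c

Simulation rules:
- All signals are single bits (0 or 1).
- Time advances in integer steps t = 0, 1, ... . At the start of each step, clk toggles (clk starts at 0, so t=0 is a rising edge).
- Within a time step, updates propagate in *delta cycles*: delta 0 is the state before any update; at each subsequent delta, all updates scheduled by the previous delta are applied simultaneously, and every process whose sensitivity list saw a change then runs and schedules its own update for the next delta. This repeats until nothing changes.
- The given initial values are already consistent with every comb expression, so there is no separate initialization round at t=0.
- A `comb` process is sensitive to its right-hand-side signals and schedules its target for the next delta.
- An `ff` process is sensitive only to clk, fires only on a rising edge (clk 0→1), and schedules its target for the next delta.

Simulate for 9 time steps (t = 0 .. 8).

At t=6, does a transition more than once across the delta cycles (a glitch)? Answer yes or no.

yes

t=0 Δ0: b=0 a=0 c=0 d=0 e=0 clk=0
  Δ1: clk:0→1
  Δ2: b:0→1
  Δ3: a:0→1, c:0→1
  Δ4: a:1→0
  Δ5: e:0→1
  (5Δ to stable)
t=1 Δ0: b=1 a=0 c=1 d=0 e=1 clk=1
  Δ1: clk:1→0
  (1Δ to stable)
t=2 Δ0: b=1 a=0 c=1 d=0 e=1 clk=0
  Δ1: clk:0→1
  Δ2: b:1→0
  Δ3: a:0→1, c:1→0
  Δ4: a:1→0
  Δ5: e:1→0
  (5Δ to stable)
t=3 Δ0: b=0 a=0 c=0 d=0 e=0 clk=1
  Δ1: clk:1→0
  (1Δ to stable)
t=4 Δ0: b=0 a=0 c=0 d=0 e=0 clk=0
  Δ1: clk:0→1
  Δ2: b:0→1
  Δ3: a:0→1, c:0→1
  Δ4: a:1→0
  Δ5: e:0→1
  (5Δ to stable)
t=5 Δ0: b=1 a=0 c=1 d=0 e=1 clk=1
  Δ1: clk:1→0
  (1Δ to stable)
t=6 Δ0: b=1 a=0 c=1 d=0 e=1 clk=0
  Δ1: clk:0→1
  Δ2: b:1→0
  Δ3: a:0→1, c:1→0
  Δ4: a:1→0
  Δ5: e:1→0
  (5Δ to stable)
t=7 Δ0: b=0 a=0 c=0 d=0 e=0 clk=1
  Δ1: clk:1→0
  (1Δ to stable)
t=8 Δ0: b=0 a=0 c=0 d=0 e=0 clk=0
  Δ1: clk:0→1
  Δ2: b:0→1
  Δ3: a:0→1, c:0→1
  Δ4: a:1→0
  Δ5: e:0→1
  (5Δ to stable)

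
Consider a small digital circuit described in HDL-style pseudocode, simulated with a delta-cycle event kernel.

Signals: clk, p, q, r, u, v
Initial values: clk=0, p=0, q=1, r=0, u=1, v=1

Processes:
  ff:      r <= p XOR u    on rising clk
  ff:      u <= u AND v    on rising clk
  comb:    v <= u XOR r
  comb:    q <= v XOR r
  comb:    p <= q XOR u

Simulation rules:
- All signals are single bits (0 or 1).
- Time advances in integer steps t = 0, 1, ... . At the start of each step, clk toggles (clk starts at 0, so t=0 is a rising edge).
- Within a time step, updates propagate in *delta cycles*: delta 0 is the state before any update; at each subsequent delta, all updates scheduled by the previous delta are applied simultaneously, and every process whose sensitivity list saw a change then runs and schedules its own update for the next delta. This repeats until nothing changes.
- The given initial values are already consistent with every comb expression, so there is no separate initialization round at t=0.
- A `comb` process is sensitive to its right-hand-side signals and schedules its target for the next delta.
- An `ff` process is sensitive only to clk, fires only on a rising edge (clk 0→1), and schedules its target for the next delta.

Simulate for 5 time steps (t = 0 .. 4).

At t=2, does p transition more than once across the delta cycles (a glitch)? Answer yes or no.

t0.Δ0 v=1 u=1 clk=0 q=1 r=0 p=0
t0.Δ1 v=1 u=1 clk=1 q=1 r=0 p=0
t0.Δ2 v=1 u=1 clk=1 q=1 r=1 p=0
t0.Δ3 v=0 u=1 clk=1 q=0 r=1 p=0
t0.Δ4 v=0 u=1 clk=1 q=1 r=1 p=1
t0.Δ5 v=0 u=1 clk=1 q=1 r=1 p=0
t1.Δ0 v=0 u=1 clk=1 q=1 r=1 p=0
t1.Δ1 v=0 u=1 clk=0 q=1 r=1 p=0
t2.Δ0 v=0 u=1 clk=0 q=1 r=1 p=0
t2.Δ1 v=0 u=1 clk=1 q=1 r=1 p=0
t2.Δ2 v=0 u=0 clk=1 q=1 r=1 p=0
t2.Δ3 v=1 u=0 clk=1 q=1 r=1 p=1
t2.Δ4 v=1 u=0 clk=1 q=0 r=1 p=1
t2.Δ5 v=1 u=0 clk=1 q=0 r=1 p=0
t3.Δ0 v=1 u=0 clk=1 q=0 r=1 p=0
t3.Δ1 v=1 u=0 clk=0 q=0 r=1 p=0
t4.Δ0 v=1 u=0 clk=0 q=0 r=1 p=0
t4.Δ1 v=1 u=0 clk=1 q=0 r=1 p=0
t4.Δ2 v=1 u=0 clk=1 q=0 r=0 p=0
t4.Δ3 v=0 u=0 clk=1 q=1 r=0 p=0
t4.Δ4 v=0 u=0 clk=1 q=0 r=0 p=1
t4.Δ5 v=0 u=0 clk=1 q=0 r=0 p=0

yes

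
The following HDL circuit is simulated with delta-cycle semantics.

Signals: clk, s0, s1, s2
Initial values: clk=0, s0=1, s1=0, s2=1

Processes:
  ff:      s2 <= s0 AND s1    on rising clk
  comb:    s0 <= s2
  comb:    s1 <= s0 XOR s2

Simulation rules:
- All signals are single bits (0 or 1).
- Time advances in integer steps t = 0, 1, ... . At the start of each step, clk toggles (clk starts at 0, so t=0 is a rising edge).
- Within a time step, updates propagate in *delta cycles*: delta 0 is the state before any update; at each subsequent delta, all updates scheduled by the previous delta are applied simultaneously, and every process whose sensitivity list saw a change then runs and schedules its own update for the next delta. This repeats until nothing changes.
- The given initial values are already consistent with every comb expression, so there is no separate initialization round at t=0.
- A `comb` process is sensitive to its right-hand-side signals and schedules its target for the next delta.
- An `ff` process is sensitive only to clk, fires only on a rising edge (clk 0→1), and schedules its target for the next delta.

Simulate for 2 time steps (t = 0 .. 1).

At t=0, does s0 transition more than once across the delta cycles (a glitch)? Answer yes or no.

no

t=0 Δ0: s0=1 clk=0 s1=0 s2=1
  Δ1: clk:0→1
  Δ2: s2:1→0
  Δ3: s0:1→0, s1:0→1
  Δ4: s1:1→0
  (4Δ to stable)
t=1 Δ0: s0=0 clk=1 s1=0 s2=0
  Δ1: clk:1→0
  (1Δ to stable)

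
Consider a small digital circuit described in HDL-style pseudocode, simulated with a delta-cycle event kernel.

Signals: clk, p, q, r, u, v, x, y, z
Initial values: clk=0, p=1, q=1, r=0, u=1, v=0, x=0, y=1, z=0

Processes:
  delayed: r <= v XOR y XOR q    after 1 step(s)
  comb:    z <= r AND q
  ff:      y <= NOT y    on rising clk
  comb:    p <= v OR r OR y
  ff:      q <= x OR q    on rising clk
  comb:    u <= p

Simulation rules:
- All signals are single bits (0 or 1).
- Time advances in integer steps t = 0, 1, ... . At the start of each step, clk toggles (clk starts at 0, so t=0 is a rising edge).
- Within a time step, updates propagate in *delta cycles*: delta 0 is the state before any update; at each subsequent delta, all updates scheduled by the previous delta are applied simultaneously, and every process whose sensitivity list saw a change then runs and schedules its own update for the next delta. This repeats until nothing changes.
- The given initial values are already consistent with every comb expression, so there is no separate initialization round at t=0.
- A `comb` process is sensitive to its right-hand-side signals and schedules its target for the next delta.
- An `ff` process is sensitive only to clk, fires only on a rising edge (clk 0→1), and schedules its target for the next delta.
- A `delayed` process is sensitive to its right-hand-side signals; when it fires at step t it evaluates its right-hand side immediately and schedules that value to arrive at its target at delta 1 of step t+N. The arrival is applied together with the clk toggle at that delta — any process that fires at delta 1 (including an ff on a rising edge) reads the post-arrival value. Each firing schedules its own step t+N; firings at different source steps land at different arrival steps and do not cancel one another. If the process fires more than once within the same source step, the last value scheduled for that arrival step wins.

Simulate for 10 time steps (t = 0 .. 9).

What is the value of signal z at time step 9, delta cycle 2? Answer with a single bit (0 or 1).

1

t0.Δ0 r=0 p=1 u=1 q=1 x=0 z=0 v=0 y=1 clk=0
t0.Δ1 r=0 p=1 u=1 q=1 x=0 z=0 v=0 y=1 clk=1
t0.Δ2 r=0 p=1 u=1 q=1 x=0 z=0 v=0 y=0 clk=1
t0.Δ3 r=0 p=0 u=1 q=1 x=0 z=0 v=0 y=0 clk=1
t0.Δ4 r=0 p=0 u=0 q=1 x=0 z=0 v=0 y=0 clk=1
t1.Δ0 r=0 p=0 u=0 q=1 x=0 z=0 v=0 y=0 clk=1
t1.Δ1 r=1 p=0 u=0 q=1 x=0 z=0 v=0 y=0 clk=0
t1.Δ2 r=1 p=1 u=0 q=1 x=0 z=1 v=0 y=0 clk=0
t1.Δ3 r=1 p=1 u=1 q=1 x=0 z=1 v=0 y=0 clk=0
t2.Δ0 r=1 p=1 u=1 q=1 x=0 z=1 v=0 y=0 clk=0
t2.Δ1 r=1 p=1 u=1 q=1 x=0 z=1 v=0 y=0 clk=1
t2.Δ2 r=1 p=1 u=1 q=1 x=0 z=1 v=0 y=1 clk=1
t3.Δ0 r=1 p=1 u=1 q=1 x=0 z=1 v=0 y=1 clk=1
t3.Δ1 r=0 p=1 u=1 q=1 x=0 z=1 v=0 y=1 clk=0
t3.Δ2 r=0 p=1 u=1 q=1 x=0 z=0 v=0 y=1 clk=0
t4.Δ0 r=0 p=1 u=1 q=1 x=0 z=0 v=0 y=1 clk=0
t4.Δ1 r=0 p=1 u=1 q=1 x=0 z=0 v=0 y=1 clk=1
t4.Δ2 r=0 p=1 u=1 q=1 x=0 z=0 v=0 y=0 clk=1
t4.Δ3 r=0 p=0 u=1 q=1 x=0 z=0 v=0 y=0 clk=1
t4.Δ4 r=0 p=0 u=0 q=1 x=0 z=0 v=0 y=0 clk=1
t5.Δ0 r=0 p=0 u=0 q=1 x=0 z=0 v=0 y=0 clk=1
t5.Δ1 r=1 p=0 u=0 q=1 x=0 z=0 v=0 y=0 clk=0
t5.Δ2 r=1 p=1 u=0 q=1 x=0 z=1 v=0 y=0 clk=0
t5.Δ3 r=1 p=1 u=1 q=1 x=0 z=1 v=0 y=0 clk=0
t6.Δ0 r=1 p=1 u=1 q=1 x=0 z=1 v=0 y=0 clk=0
t6.Δ1 r=1 p=1 u=1 q=1 x=0 z=1 v=0 y=0 clk=1
t6.Δ2 r=1 p=1 u=1 q=1 x=0 z=1 v=0 y=1 clk=1
t7.Δ0 r=1 p=1 u=1 q=1 x=0 z=1 v=0 y=1 clk=1
t7.Δ1 r=0 p=1 u=1 q=1 x=0 z=1 v=0 y=1 clk=0
t7.Δ2 r=0 p=1 u=1 q=1 x=0 z=0 v=0 y=1 clk=0
t8.Δ0 r=0 p=1 u=1 q=1 x=0 z=0 v=0 y=1 clk=0
t8.Δ1 r=0 p=1 u=1 q=1 x=0 z=0 v=0 y=1 clk=1
t8.Δ2 r=0 p=1 u=1 q=1 x=0 z=0 v=0 y=0 clk=1
t8.Δ3 r=0 p=0 u=1 q=1 x=0 z=0 v=0 y=0 clk=1
t8.Δ4 r=0 p=0 u=0 q=1 x=0 z=0 v=0 y=0 clk=1
t9.Δ0 r=0 p=0 u=0 q=1 x=0 z=0 v=0 y=0 clk=1
t9.Δ1 r=1 p=0 u=0 q=1 x=0 z=0 v=0 y=0 clk=0
t9.Δ2 r=1 p=1 u=0 q=1 x=0 z=1 v=0 y=0 clk=0
t9.Δ3 r=1 p=1 u=1 q=1 x=0 z=1 v=0 y=0 clk=0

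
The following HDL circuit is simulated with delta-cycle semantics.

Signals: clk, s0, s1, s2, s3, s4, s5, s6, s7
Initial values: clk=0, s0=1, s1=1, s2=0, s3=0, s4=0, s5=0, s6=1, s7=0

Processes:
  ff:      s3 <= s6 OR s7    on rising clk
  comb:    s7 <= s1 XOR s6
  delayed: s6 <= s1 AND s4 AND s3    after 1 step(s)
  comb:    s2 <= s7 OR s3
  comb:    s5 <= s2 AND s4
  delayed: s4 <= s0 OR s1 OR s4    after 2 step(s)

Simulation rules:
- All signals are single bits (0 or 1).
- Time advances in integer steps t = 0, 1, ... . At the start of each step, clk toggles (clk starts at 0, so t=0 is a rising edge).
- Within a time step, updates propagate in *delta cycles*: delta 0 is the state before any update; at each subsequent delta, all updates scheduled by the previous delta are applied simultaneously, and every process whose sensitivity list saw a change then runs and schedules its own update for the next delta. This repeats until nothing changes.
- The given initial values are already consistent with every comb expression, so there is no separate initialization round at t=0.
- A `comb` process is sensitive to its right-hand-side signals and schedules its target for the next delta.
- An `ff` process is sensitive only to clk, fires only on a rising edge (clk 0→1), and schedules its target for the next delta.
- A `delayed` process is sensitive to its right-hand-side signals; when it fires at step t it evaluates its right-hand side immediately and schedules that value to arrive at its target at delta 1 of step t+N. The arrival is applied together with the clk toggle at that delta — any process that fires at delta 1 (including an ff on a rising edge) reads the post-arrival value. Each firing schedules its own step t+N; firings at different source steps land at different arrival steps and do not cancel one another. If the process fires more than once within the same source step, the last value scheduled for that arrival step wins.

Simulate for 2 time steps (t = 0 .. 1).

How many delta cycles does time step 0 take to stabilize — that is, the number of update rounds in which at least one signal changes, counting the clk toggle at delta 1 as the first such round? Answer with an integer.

3

[bits: s1,clk,s7,s3,s6,s0,s5,s4,s2]
t=0: Δ0=100011000 Δ1=110011000 Δ2=110111000 Δ3=110111001 | 3Δ
t=1: Δ0=110111001 Δ1=100101001 Δ2=101101001 | 2Δ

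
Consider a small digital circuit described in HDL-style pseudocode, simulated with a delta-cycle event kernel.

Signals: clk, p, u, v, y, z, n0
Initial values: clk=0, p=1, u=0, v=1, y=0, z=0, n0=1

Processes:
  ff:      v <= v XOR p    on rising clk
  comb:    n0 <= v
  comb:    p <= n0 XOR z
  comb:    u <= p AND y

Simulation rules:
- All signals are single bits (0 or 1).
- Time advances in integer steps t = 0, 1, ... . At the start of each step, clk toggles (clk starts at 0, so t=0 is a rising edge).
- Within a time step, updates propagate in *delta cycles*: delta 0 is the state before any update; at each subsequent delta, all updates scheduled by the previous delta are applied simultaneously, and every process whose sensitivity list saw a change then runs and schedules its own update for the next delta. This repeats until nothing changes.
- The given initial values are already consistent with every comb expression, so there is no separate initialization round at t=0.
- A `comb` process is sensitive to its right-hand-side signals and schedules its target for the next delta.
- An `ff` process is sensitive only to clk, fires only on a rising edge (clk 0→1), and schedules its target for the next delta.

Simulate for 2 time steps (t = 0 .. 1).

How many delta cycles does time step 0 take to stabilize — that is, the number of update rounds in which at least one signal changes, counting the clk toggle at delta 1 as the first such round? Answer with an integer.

4

[bits: clk,v,y,z,n0,p,u]
t=0: Δ0=0100110 Δ1=1100110 Δ2=1000110 Δ3=1000010 Δ4=1000000 | 4Δ
t=1: Δ0=1000000 Δ1=0000000 | 1Δ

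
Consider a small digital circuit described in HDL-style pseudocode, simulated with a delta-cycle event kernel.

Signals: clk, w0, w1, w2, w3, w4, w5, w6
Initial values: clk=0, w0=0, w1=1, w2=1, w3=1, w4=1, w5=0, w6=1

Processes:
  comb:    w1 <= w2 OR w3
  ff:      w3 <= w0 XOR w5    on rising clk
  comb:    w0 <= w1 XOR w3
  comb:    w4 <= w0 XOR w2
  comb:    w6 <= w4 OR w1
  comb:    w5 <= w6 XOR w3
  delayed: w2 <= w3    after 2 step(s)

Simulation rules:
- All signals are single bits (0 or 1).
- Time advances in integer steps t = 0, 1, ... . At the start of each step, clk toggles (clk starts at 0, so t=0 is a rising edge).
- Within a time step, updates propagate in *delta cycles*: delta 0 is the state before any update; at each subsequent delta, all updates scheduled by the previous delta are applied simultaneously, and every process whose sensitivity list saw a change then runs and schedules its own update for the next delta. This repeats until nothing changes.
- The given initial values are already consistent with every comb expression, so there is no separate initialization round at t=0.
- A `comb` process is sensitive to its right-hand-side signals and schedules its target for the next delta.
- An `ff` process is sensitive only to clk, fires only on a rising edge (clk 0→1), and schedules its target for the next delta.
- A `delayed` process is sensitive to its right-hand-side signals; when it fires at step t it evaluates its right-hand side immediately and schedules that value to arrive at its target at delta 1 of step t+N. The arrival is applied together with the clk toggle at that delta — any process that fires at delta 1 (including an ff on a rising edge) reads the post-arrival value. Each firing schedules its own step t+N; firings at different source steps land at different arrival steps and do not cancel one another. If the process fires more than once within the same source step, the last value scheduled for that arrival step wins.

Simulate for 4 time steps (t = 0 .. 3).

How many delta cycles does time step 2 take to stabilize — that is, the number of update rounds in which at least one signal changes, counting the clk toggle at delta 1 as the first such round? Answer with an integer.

t0.Δ0 w3=1 w6=1 w4=1 w2=1 w5=0 w0=0 clk=0 w1=1
t0.Δ1 w3=1 w6=1 w4=1 w2=1 w5=0 w0=0 clk=1 w1=1
t0.Δ2 w3=0 w6=1 w4=1 w2=1 w5=0 w0=0 clk=1 w1=1
t0.Δ3 w3=0 w6=1 w4=1 w2=1 w5=1 w0=1 clk=1 w1=1
t0.Δ4 w3=0 w6=1 w4=0 w2=1 w5=1 w0=1 clk=1 w1=1
t1.Δ0 w3=0 w6=1 w4=0 w2=1 w5=1 w0=1 clk=1 w1=1
t1.Δ1 w3=0 w6=1 w4=0 w2=1 w5=1 w0=1 clk=0 w1=1
t2.Δ0 w3=0 w6=1 w4=0 w2=1 w5=1 w0=1 clk=0 w1=1
t2.Δ1 w3=0 w6=1 w4=0 w2=0 w5=1 w0=1 clk=1 w1=1
t2.Δ2 w3=0 w6=1 w4=1 w2=0 w5=1 w0=1 clk=1 w1=0
t2.Δ3 w3=0 w6=1 w4=1 w2=0 w5=1 w0=0 clk=1 w1=0
t2.Δ4 w3=0 w6=1 w4=0 w2=0 w5=1 w0=0 clk=1 w1=0
t2.Δ5 w3=0 w6=0 w4=0 w2=0 w5=1 w0=0 clk=1 w1=0
t2.Δ6 w3=0 w6=0 w4=0 w2=0 w5=0 w0=0 clk=1 w1=0
t3.Δ0 w3=0 w6=0 w4=0 w2=0 w5=0 w0=0 clk=1 w1=0
t3.Δ1 w3=0 w6=0 w4=0 w2=0 w5=0 w0=0 clk=0 w1=0

6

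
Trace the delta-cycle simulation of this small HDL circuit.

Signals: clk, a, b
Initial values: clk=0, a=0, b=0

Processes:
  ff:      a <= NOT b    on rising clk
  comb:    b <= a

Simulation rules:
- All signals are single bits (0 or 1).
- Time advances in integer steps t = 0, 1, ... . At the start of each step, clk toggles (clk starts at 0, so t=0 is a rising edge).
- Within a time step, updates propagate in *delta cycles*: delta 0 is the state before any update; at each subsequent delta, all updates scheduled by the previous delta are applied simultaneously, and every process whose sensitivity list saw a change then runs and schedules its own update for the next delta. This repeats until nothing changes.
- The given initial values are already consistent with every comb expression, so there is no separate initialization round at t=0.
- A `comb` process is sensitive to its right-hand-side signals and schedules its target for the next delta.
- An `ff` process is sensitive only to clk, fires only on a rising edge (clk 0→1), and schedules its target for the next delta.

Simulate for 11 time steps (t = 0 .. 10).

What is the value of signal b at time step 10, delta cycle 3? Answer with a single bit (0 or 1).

0

t0.Δ0 b=0 clk=0 a=0
t0.Δ1 b=0 clk=1 a=0
t0.Δ2 b=0 clk=1 a=1
t0.Δ3 b=1 clk=1 a=1
t1.Δ0 b=1 clk=1 a=1
t1.Δ1 b=1 clk=0 a=1
t2.Δ0 b=1 clk=0 a=1
t2.Δ1 b=1 clk=1 a=1
t2.Δ2 b=1 clk=1 a=0
t2.Δ3 b=0 clk=1 a=0
t3.Δ0 b=0 clk=1 a=0
t3.Δ1 b=0 clk=0 a=0
t4.Δ0 b=0 clk=0 a=0
t4.Δ1 b=0 clk=1 a=0
t4.Δ2 b=0 clk=1 a=1
t4.Δ3 b=1 clk=1 a=1
t5.Δ0 b=1 clk=1 a=1
t5.Δ1 b=1 clk=0 a=1
t6.Δ0 b=1 clk=0 a=1
t6.Δ1 b=1 clk=1 a=1
t6.Δ2 b=1 clk=1 a=0
t6.Δ3 b=0 clk=1 a=0
t7.Δ0 b=0 clk=1 a=0
t7.Δ1 b=0 clk=0 a=0
t8.Δ0 b=0 clk=0 a=0
t8.Δ1 b=0 clk=1 a=0
t8.Δ2 b=0 clk=1 a=1
t8.Δ3 b=1 clk=1 a=1
t9.Δ0 b=1 clk=1 a=1
t9.Δ1 b=1 clk=0 a=1
t10.Δ0 b=1 clk=0 a=1
t10.Δ1 b=1 clk=1 a=1
t10.Δ2 b=1 clk=1 a=0
t10.Δ3 b=0 clk=1 a=0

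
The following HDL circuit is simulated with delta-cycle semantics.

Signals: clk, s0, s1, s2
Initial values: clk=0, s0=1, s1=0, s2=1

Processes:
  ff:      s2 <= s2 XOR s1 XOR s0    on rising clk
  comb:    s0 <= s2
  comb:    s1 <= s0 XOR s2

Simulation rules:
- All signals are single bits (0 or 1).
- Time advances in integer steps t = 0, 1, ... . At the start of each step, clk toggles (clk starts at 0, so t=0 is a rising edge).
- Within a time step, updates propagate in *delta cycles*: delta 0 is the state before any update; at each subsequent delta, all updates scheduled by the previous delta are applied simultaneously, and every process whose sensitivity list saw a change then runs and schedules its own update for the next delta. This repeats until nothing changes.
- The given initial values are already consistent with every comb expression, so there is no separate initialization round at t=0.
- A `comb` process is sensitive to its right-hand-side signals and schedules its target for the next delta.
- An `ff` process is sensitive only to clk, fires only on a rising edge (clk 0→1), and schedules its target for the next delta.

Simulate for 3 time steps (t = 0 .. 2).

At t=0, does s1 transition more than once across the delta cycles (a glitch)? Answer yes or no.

yes

t=0 Δ0: s1=0 s0=1 clk=0 s2=1
  Δ1: clk:0→1
  Δ2: s2:1→0
  Δ3: s1:0→1, s0:1→0
  Δ4: s1:1→0
  (4Δ to stable)
t=1 Δ0: s1=0 s0=0 clk=1 s2=0
  Δ1: clk:1→0
  (1Δ to stable)
t=2 Δ0: s1=0 s0=0 clk=0 s2=0
  Δ1: clk:0→1
  (1Δ to stable)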